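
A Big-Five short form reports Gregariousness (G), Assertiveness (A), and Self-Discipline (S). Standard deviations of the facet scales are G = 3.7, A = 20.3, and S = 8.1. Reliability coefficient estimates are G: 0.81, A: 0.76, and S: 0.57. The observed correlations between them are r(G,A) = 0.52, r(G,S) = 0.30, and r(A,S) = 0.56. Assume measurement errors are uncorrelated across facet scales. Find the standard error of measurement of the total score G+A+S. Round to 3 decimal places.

11.389

Var(total) = 491.39 + 280.258 = 771.648.
True-score variance = 361.675 + 280.258 = 641.933, so reliability = 0.8319.
Error variance = 771.648 − 641.933 = 129.715; SEM = √129.715 = 11.389.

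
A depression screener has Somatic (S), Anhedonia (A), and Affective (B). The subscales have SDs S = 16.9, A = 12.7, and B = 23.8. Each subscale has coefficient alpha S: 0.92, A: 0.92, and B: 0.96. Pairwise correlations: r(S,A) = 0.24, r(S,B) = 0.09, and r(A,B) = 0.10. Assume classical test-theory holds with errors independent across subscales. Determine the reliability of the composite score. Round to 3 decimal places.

0.953

Var(S+A+B) = 16.9² + 12.7² + 23.8² + 2·[16.9·12.7·0.24 + 16.9·23.8·0.09 + 12.7·23.8·0.10] = 1013.34 + 235.874 = 1249.21.
With uncorrelated errors the cross-covariances are all true-score covariance, so they carry over unchanged; only the diagonal terms shrink to ρᵢσᵢ².
True-score variance = [16.9²·0.92 + 12.7²·0.92 + 23.8²·0.96] + 235.874 = 954.93 + 235.874 = 1190.8.
Reliability = 1190.8 / 1249.21 = 0.953.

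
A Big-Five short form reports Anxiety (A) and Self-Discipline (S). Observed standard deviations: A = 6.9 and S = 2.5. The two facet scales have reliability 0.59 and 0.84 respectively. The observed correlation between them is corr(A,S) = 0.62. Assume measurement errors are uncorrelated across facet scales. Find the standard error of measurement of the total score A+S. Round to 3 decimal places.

Var(total) = 53.86 + 21.39 = 75.25.
True-score variance = 33.3399 + 21.39 = 54.7299, so reliability = 0.7273.
Error variance = 75.25 − 54.7299 = 20.5201; SEM = √20.5201 = 4.530.

4.530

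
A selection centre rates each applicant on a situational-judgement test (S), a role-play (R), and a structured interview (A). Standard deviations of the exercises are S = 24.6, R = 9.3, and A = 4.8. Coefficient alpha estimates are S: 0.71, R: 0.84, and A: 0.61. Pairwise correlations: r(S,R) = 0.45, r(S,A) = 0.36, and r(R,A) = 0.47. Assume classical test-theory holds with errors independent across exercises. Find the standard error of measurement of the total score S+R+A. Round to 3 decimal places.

14.083

Var(total) = 714.69 + 332.881 = 1047.57.
True-score variance = 516.37 + 332.881 = 849.251, so reliability = 0.8107.
Error variance = 1047.57 − 849.251 = 198.32; SEM = √198.32 = 14.083.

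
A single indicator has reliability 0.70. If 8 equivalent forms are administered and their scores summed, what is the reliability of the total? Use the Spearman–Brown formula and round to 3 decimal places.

ρ_k = kρ / (1 + (k−1)ρ) = 8·0.70 / (1 + 7·0.70) = 5.600 / 5.900 = 0.949.

0.949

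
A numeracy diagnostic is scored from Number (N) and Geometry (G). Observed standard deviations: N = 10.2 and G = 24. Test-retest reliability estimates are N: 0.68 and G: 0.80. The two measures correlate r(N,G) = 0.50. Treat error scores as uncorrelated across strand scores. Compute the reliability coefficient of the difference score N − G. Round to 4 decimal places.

Var(N−G) = 10.2² + 24² − 2·10.2·24·0.50 = 680.04 − 244.8 = 435.24.
Because errors are independent across components, Cov(Tᵢ,Tⱼ) = Cov(Xᵢ,Xⱼ); the off-diagonal part of the true-score variance is the same as above.
True-score variance = [10.2²·0.68 + 24²·0.80] − 244.8 = 531.547 − 244.8 = 286.747.
Reliability = 286.747 / 435.24 = 0.6588.

0.6588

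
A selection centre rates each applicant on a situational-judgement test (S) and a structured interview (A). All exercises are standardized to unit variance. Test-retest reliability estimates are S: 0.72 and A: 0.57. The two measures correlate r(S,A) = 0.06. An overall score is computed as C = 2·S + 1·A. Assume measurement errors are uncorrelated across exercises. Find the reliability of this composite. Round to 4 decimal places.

0.7042

Var(C) = 2² + 1 + 2·[2·0.06] = 5 + 0.24 = 5.24.
Under uncorrelated errors the observed covariances equal the true-score covariances, so only the own-variance terms attenuate.
True-score variance = [2²·0.72 + 0.57] + 0.24 = 3.45 + 0.24 = 3.69.
Reliability = 3.69 / 5.24 = 0.7042.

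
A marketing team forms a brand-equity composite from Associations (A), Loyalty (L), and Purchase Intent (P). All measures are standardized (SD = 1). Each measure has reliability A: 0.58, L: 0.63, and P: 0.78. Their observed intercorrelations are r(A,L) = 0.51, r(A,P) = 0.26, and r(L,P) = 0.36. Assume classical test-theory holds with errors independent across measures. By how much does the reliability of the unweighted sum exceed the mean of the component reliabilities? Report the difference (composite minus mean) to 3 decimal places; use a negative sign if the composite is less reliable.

Var(sum) = 3 + 2.26 = 5.26; true-score variance = 1.99 + 2.26 = 4.25; composite reliability = 0.8080.
Mean component reliability = 0.6633.
Difference = 0.8080 − 0.6633 = 0.145.

0.145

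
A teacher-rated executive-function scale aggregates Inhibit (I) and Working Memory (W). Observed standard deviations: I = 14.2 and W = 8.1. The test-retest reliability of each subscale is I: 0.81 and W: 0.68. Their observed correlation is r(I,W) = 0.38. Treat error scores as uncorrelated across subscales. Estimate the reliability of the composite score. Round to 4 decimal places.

Var(I+W) = 14.2² + 8.1² + 2·[14.2·8.1·0.38] = 267.25 + 87.4152 = 354.665.
Because errors are independent across components, Cov(Tᵢ,Tⱼ) = Cov(Xᵢ,Xⱼ); the off-diagonal part of the true-score variance is the same as above.
True-score variance = [14.2²·0.81 + 8.1²·0.68] + 87.4152 = 207.943 + 87.4152 = 295.358.
Reliability = 295.358 / 354.665 = 0.8328.

0.8328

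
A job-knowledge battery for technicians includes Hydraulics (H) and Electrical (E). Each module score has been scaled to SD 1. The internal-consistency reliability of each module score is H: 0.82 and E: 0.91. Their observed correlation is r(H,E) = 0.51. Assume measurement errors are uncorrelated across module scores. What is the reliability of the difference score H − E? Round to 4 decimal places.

Var(H−E) = 1 + 1 − 2·0.51 = 2 − 1.02 = 0.98.
With uncorrelated errors the cross-covariances are all true-score covariance, so they carry over unchanged; only the diagonal terms shrink to ρᵢσᵢ².
True-score variance = [0.82 + 0.91] − 1.02 = 1.73 − 1.02 = 0.71.
Reliability = 0.71 / 0.98 = 0.7245.

0.7245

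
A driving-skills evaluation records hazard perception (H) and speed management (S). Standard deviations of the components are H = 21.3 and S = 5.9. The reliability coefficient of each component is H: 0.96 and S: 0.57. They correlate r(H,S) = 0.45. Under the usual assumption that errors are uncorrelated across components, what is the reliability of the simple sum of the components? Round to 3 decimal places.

0.945

Var(H+S) = 21.3² + 5.9² + 2·[21.3·5.9·0.45] = 488.5 + 113.103 = 601.603.
Because errors are independent across components, Cov(Tᵢ,Tⱼ) = Cov(Xᵢ,Xⱼ); the off-diagonal part of the true-score variance is the same as above.
True-score variance = [21.3²·0.96 + 5.9²·0.57] + 113.103 = 455.384 + 113.103 = 568.487.
Reliability = 568.487 / 601.603 = 0.945.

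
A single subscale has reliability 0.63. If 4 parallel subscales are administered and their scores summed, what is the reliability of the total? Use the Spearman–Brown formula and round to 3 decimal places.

0.872

ρ_k = kρ / (1 + (k−1)ρ) = 4·0.63 / (1 + 3·0.63) = 2.520 / 2.890 = 0.872.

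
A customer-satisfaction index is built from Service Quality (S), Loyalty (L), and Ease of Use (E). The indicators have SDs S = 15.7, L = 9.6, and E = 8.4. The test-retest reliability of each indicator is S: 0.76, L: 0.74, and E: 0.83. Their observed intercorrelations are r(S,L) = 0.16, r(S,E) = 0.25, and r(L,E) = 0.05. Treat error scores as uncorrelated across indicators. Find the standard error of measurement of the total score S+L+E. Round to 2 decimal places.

Var(total) = 409.21 + 122.234 = 531.444.
True-score variance = 314.096 + 122.234 = 436.33, so reliability = 0.8210.
Error variance = 531.444 − 436.33 = 95.1144; SEM = √95.1144 = 9.75.

9.75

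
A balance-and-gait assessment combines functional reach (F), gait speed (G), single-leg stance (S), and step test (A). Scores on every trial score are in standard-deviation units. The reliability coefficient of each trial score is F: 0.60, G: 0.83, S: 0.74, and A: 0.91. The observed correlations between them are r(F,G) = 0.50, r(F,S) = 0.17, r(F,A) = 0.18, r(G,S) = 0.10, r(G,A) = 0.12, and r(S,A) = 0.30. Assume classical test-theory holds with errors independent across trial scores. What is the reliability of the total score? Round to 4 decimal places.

Var(F+G+S+A) = 4 + 2·[0.50 + 0.17 + 0.18 + 0.10 + 0.12 + 0.30] = 4 + 2.74 = 6.74.
With uncorrelated errors the cross-covariances are all true-score covariance, so they carry over unchanged; only the diagonal terms shrink to ρᵢσᵢ².
True-score variance = [0.60 + 0.83 + 0.74 + 0.91] + 2.74 = 3.08 + 2.74 = 5.82.
Reliability = 5.82 / 6.74 = 0.8635.

0.8635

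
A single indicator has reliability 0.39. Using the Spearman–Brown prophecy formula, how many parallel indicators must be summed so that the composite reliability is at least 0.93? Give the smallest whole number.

21

k ≥ ρ*(1−ρ₁)/(ρ₁(1−ρ*)) = 0.93·0.61 / (0.39·0.07) = 20.780.
Smallest integer k = 21.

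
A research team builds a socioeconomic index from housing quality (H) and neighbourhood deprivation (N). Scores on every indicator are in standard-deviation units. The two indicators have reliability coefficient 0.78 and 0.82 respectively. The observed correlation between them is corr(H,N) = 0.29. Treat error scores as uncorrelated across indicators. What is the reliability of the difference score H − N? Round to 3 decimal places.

0.718

Var(H−N) = 1 + 1 − 2·0.29 = 2 − 0.58 = 1.42.
Because errors are independent across components, Cov(Tᵢ,Tⱼ) = Cov(Xᵢ,Xⱼ); the off-diagonal part of the true-score variance is the same as above.
True-score variance = [0.78 + 0.82] − 0.58 = 1.6 − 0.58 = 1.02.
Reliability = 1.02 / 1.42 = 0.718.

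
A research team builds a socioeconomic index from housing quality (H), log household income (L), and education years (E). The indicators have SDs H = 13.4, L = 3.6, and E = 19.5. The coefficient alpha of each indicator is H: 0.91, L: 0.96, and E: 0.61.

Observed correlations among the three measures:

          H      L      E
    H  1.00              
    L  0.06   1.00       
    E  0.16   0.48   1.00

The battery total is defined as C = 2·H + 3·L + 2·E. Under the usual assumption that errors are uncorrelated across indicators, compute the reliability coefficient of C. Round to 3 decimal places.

0.788

Var(C) = 2²·13.4² + 3²·3.6² + 2²·19.5² + 2·[6·13.4·3.6·0.06 + 4·13.4·19.5·0.16 + 6·3.6·19.5·0.48] = 2355.88 + 773.549 = 3129.43.
Under uncorrelated errors the observed covariances equal the true-score covariances, so only the own-variance terms attenuate.
True-score variance = [2²·13.4²·0.91 + 3²·3.6²·0.96 + 2²·19.5²·0.61] + 773.549 = 1693.38 + 773.549 = 2466.93.
Reliability = 2466.93 / 3129.43 = 0.788.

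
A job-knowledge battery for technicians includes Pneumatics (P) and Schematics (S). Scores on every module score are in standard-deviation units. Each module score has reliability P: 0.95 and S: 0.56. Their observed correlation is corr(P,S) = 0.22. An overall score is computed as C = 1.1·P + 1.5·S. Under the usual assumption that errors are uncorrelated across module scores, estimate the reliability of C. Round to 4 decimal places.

0.7490

Var(C) = 1.1² + 1.5² + 2·[1.65·0.22] = 3.46 + 0.726 = 4.186.
With uncorrelated errors the cross-covariances are all true-score covariance, so they carry over unchanged; only the diagonal terms shrink to ρᵢσᵢ².
True-score variance = [1.1²·0.95 + 1.5²·0.56] + 0.726 = 2.4095 + 0.726 = 3.1355.
Reliability = 3.1355 / 4.186 = 0.7490.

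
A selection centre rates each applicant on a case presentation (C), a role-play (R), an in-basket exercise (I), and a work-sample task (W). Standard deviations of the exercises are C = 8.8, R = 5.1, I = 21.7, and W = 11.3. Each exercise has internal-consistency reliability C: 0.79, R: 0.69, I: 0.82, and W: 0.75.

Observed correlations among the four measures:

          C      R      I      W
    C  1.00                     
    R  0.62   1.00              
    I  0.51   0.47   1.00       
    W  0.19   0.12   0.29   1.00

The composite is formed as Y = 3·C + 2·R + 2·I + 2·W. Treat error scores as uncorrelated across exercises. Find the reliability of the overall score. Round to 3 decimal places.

0.892

Var(Y) = 3²·8.8² + 2²·5.1² + 2²·21.7² + 2²·11.3² + 2·[6·8.8·5.1·0.62 + 6·8.8·21.7·0.51 + 6·8.8·11.3·0.19 + 4·5.1·21.7·0.47 + 4·5.1·11.3·0.12 + 4·21.7·11.3·0.29] = 3195.32 + 2769.64 = 5964.96.
Because errors are independent across components, Cov(Tᵢ,Tⱼ) = Cov(Xᵢ,Xⱼ); the off-diagonal part of the true-score variance is the same as above.
True-score variance = [3²·8.8²·0.79 + 2²·5.1²·0.69 + 2²·21.7²·0.82 + 2²·11.3²·0.75] + 2769.64 = 2549.98 + 2769.64 = 5319.61.
Reliability = 5319.61 / 5964.96 = 0.892.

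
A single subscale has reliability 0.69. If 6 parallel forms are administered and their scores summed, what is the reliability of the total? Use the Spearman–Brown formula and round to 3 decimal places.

ρ_k = kρ / (1 + (k−1)ρ) = 6·0.69 / (1 + 5·0.69) = 4.140 / 4.450 = 0.930.

0.930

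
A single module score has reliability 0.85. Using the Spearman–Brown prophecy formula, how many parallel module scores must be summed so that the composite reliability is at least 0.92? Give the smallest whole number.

k ≥ ρ*(1−ρ₁)/(ρ₁(1−ρ*)) = 0.92·0.15 / (0.85·0.08) = 2.029.
Smallest integer k = 3.

3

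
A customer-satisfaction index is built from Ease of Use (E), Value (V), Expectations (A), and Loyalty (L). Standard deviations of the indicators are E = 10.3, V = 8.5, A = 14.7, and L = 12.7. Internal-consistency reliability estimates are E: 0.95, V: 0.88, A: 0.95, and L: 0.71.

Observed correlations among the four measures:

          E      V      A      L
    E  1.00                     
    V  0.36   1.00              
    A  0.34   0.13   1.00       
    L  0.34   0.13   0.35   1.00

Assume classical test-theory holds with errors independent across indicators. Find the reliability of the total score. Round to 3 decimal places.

0.929

Var(E+V+A+L) = 10.3² + 8.5² + 14.7² + 12.7² + 2·[10.3·8.5·0.36 + 10.3·14.7·0.34 + 10.3·12.7·0.34 + 8.5·14.7·0.13 + 8.5·12.7·0.13 + 14.7·12.7·0.35] = 555.72 + 446.183 = 1001.9.
Under uncorrelated errors the observed covariances equal the true-score covariances, so only the own-variance terms attenuate.
True-score variance = [10.3²·0.95 + 8.5²·0.88 + 14.7²·0.95 + 12.7²·0.71] + 446.183 = 484.167 + 446.183 = 930.349.
Reliability = 930.349 / 1001.9 = 0.929.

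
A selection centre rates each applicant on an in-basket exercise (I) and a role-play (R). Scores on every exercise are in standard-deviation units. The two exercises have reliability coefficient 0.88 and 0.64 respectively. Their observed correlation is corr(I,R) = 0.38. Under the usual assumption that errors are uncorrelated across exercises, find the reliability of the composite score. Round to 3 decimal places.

0.826

Var(I+R) = 2 + 2·[0.38] = 2 + 0.76 = 2.76.
Under uncorrelated errors the observed covariances equal the true-score covariances, so only the own-variance terms attenuate.
True-score variance = [0.88 + 0.64] + 0.76 = 1.52 + 0.76 = 2.28.
Reliability = 2.28 / 2.76 = 0.826.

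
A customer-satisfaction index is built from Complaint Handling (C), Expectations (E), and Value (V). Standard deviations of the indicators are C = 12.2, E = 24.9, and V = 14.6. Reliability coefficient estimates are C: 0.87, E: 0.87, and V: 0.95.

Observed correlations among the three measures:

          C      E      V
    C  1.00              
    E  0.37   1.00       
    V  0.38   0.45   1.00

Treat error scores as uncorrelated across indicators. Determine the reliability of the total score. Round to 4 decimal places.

0.9337

Var(C+E+V) = 12.2² + 24.9² + 14.6² + 2·[12.2·24.9·0.37 + 12.2·14.6·0.38 + 24.9·14.6·0.45] = 982.01 + 687.354 = 1669.36.
Because errors are independent across components, Cov(Tᵢ,Tⱼ) = Cov(Xᵢ,Xⱼ); the off-diagonal part of the true-score variance is the same as above.
True-score variance = [12.2²·0.87 + 24.9²·0.87 + 14.6²·0.95] + 687.354 = 871.401 + 687.354 = 1558.76.
Reliability = 1558.76 / 1669.36 = 0.9337.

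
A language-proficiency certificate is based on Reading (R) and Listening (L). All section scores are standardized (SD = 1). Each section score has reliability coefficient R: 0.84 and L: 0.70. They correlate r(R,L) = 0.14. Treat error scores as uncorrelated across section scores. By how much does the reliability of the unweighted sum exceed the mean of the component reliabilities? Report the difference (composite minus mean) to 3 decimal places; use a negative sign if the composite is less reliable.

0.028

Var(sum) = 2 + 0.28 = 2.28; true-score variance = 1.54 + 0.28 = 1.82; composite reliability = 0.7982.
Mean component reliability = 0.7700.
Difference = 0.7982 − 0.7700 = 0.028.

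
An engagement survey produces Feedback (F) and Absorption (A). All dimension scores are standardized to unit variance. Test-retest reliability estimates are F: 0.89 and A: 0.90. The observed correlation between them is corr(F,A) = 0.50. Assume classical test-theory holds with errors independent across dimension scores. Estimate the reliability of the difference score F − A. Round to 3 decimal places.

Var(F−A) = 1 + 1 − 2·0.50 = 2 − 1 = 1.
Because errors are independent across components, Cov(Tᵢ,Tⱼ) = Cov(Xᵢ,Xⱼ); the off-diagonal part of the true-score variance is the same as above.
True-score variance = [0.89 + 0.90] − 1 = 1.79 − 1 = 0.79.
Reliability = 0.79 / 1 = 0.790.

0.790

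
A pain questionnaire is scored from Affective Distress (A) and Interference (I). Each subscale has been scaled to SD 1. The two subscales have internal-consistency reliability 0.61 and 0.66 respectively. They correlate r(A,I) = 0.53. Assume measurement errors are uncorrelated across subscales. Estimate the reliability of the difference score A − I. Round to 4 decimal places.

Var(A−I) = 1 + 1 − 2·0.53 = 2 − 1.06 = 0.94.
Because errors are independent across components, Cov(Tᵢ,Tⱼ) = Cov(Xᵢ,Xⱼ); the off-diagonal part of the true-score variance is the same as above.
True-score variance = [0.61 + 0.66] − 1.06 = 1.27 − 1.06 = 0.21.
Reliability = 0.21 / 0.94 = 0.2234.

0.2234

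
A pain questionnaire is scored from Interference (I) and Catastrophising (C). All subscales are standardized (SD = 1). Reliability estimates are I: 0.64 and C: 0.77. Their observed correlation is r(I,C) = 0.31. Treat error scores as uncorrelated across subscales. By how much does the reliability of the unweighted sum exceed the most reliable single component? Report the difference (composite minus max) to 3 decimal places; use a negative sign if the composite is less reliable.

Var(sum) = 2 + 0.62 = 2.62; true-score variance = 1.41 + 0.62 = 2.03; composite reliability = 0.7748.
Max component reliability = 0.7700.
Difference = 0.7748 − 0.7700 = 0.005.

0.005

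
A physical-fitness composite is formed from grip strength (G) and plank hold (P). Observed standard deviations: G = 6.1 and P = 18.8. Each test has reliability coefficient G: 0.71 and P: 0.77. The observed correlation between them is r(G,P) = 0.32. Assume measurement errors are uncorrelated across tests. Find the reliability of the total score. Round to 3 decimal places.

Var(G+P) = 6.1² + 18.8² + 2·[6.1·18.8·0.32] = 390.65 + 73.3952 = 464.045.
Because errors are independent across components, Cov(Tᵢ,Tⱼ) = Cov(Xᵢ,Xⱼ); the off-diagonal part of the true-score variance is the same as above.
True-score variance = [6.1²·0.71 + 18.8²·0.77] + 73.3952 = 298.568 + 73.3952 = 371.963.
Reliability = 371.963 / 464.045 = 0.802.

0.802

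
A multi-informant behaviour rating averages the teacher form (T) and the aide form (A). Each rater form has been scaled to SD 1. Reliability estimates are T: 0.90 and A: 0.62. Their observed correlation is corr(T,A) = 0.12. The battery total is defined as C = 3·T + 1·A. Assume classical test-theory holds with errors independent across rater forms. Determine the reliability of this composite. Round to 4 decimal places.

0.8806

Var(C) = 3² + 1 + 2·[3·0.12] = 10 + 0.72 = 10.72.
Under uncorrelated errors the observed covariances equal the true-score covariances, so only the own-variance terms attenuate.
True-score variance = [3²·0.90 + 0.62] + 0.72 = 8.72 + 0.72 = 9.44.
Reliability = 9.44 / 10.72 = 0.8806.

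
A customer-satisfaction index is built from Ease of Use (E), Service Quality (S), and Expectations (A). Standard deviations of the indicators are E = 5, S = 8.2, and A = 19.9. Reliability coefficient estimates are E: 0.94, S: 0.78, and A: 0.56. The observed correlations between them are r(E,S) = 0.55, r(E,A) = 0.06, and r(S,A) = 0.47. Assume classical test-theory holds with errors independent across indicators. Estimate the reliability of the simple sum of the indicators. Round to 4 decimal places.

Var(E+S+A) = 5² + 8.2² + 19.9² + 2·[5·8.2·0.55 + 5·19.9·0.06 + 8.2·19.9·0.47] = 488.25 + 210.429 = 698.679.
Because errors are independent across components, Cov(Tᵢ,Tⱼ) = Cov(Xᵢ,Xⱼ); the off-diagonal part of the true-score variance is the same as above.
True-score variance = [5²·0.94 + 8.2²·0.78 + 19.9²·0.56] + 210.429 = 297.713 + 210.429 = 508.142.
Reliability = 508.142 / 698.679 = 0.7273.

0.7273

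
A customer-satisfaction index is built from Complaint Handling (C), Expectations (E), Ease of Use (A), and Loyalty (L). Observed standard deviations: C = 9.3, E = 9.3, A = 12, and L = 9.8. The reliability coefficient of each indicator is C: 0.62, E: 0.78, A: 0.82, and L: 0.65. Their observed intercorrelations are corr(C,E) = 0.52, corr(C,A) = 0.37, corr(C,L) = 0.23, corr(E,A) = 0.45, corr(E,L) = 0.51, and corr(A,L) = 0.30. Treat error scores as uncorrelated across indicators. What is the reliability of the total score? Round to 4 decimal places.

Var(C+E+A+L) = 9.3² + 9.3² + 12² + 9.8² + 2·[9.3·9.3·0.52 + 9.3·12·0.37 + 9.3·9.8·0.23 + 9.3·12·0.45 + 9.3·9.8·0.51 + 12·9.8·0.30] = 413.02 + 478.421 = 891.441.
With uncorrelated errors the cross-covariances are all true-score covariance, so they carry over unchanged; only the diagonal terms shrink to ρᵢσᵢ².
True-score variance = [9.3²·0.62 + 9.3²·0.78 + 12²·0.82 + 9.8²·0.65] + 478.421 = 301.592 + 478.421 = 780.013.
Reliability = 780.013 / 891.441 = 0.8750.

0.8750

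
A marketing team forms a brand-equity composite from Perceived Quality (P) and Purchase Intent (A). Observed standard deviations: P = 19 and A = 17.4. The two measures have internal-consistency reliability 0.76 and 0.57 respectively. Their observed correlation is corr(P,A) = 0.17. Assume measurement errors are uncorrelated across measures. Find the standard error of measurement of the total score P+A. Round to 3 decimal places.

14.725

Var(total) = 663.76 + 112.404 = 776.164.
True-score variance = 446.933 + 112.404 = 559.337, so reliability = 0.7206.
Error variance = 776.164 − 559.337 = 216.827; SEM = √216.827 = 14.725.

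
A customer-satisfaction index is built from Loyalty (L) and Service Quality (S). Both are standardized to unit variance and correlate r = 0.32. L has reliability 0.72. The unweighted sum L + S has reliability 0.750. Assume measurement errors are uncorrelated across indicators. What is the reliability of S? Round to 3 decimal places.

0.620

Var(L+S) = 2 + 2·0.32 = 2.640.
True-score variance = ρ_L + ρ_S + 2·0.32, so 0.750 = (0.72 + ρ_S + 0.64) / 2.640.
ρ_S = 0.750·2.640 − 0.72 − 0.64 = 0.620.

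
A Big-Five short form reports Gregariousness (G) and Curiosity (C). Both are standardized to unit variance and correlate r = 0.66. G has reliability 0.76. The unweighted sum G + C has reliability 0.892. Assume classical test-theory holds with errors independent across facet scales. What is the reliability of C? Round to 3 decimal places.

0.881

Var(G+C) = 2 + 2·0.66 = 3.320.
True-score variance = ρ_G + ρ_C + 2·0.66, so 0.892 = (0.76 + ρ_C + 1.32) / 3.320.
ρ_C = 0.892·3.320 − 0.76 − 1.32 = 0.881.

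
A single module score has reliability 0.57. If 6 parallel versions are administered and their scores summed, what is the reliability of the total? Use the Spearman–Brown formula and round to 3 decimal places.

0.888

ρ_k = kρ / (1 + (k−1)ρ) = 6·0.57 / (1 + 5·0.57) = 3.420 / 3.850 = 0.888.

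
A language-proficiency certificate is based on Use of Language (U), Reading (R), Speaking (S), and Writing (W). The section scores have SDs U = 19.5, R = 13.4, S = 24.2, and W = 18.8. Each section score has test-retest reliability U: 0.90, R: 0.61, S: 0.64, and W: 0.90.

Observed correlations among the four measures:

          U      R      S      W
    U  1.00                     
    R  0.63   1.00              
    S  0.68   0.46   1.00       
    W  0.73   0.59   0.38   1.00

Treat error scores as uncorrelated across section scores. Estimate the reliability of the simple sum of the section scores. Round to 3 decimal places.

Var(U+R+S+W) = 19.5² + 13.4² + 24.2² + 18.8² + 2·[19.5·13.4·0.63 + 19.5·24.2·0.68 + 19.5·18.8·0.73 + 13.4·24.2·0.46 + 13.4·18.8·0.59 + 24.2·18.8·0.38] = 1498.89 + 2447.63 = 3946.52.
Under uncorrelated errors the observed covariances equal the true-score covariances, so only the own-variance terms attenuate.
True-score variance = [19.5²·0.90 + 13.4²·0.61 + 24.2²·0.64 + 18.8²·0.90] + 2447.63 = 1144.66 + 2447.63 = 3592.29.
Reliability = 3592.29 / 3946.52 = 0.910.

0.910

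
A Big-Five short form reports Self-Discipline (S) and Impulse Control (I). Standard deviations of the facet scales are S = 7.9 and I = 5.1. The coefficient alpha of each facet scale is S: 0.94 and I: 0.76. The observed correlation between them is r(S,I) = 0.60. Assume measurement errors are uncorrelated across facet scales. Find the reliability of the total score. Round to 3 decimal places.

Var(S+I) = 7.9² + 5.1² + 2·[7.9·5.1·0.60] = 88.42 + 48.348 = 136.768.
Because errors are independent across components, Cov(Tᵢ,Tⱼ) = Cov(Xᵢ,Xⱼ); the off-diagonal part of the true-score variance is the same as above.
True-score variance = [7.9²·0.94 + 5.1²·0.76] + 48.348 = 78.433 + 48.348 = 126.781.
Reliability = 126.781 / 136.768 = 0.927.

0.927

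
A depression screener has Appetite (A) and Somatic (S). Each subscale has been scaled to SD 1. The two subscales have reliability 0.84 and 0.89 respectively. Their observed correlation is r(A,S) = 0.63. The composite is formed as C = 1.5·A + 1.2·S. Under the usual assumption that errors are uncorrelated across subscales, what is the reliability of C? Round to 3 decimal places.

0.913

Var(C) = 1.5² + 1.2² + 2·[1.8·0.63] = 3.69 + 2.268 = 5.958.
Under uncorrelated errors the observed covariances equal the true-score covariances, so only the own-variance terms attenuate.
True-score variance = [1.5²·0.84 + 1.2²·0.89] + 2.268 = 3.1716 + 2.268 = 5.4396.
Reliability = 5.4396 / 5.958 = 0.913.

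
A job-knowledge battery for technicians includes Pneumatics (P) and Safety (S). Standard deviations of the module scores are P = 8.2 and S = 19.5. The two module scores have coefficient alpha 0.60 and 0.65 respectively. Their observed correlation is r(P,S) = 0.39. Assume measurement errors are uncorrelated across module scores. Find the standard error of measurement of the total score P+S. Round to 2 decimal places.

Var(total) = 447.49 + 124.722 = 572.212.
True-score variance = 287.506 + 124.722 = 412.228, so reliability = 0.7204.
Error variance = 572.212 − 412.228 = 159.984; SEM = √159.984 = 12.65.

12.65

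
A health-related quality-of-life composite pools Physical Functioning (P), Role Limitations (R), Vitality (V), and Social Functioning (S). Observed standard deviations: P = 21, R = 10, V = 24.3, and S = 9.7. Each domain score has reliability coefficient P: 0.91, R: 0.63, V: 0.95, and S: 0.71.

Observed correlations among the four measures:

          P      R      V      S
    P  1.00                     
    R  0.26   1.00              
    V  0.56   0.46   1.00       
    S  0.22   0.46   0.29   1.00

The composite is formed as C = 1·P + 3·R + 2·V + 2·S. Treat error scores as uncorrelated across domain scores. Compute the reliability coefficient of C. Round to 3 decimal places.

Var(C) = 21² + 3²·10² + 2²·24.3² + 2²·9.7² + 2·[3·21·10·0.26 + 2·21·24.3·0.56 + 2·21·9.7·0.22 + 6·10·24.3·0.46 + 6·10·9.7·0.46 + 4·24.3·9.7·0.29] = 4079.32 + 4073.58 = 8152.9.
Because errors are independent across components, Cov(Tᵢ,Tⱼ) = Cov(Xᵢ,Xⱼ); the off-diagonal part of the true-score variance is the same as above.
True-score variance = [21²·0.91 + 3²·10²·0.63 + 2²·24.3²·0.95 + 2²·9.7²·0.71] + 4073.58 = 3479.39 + 4073.58 = 7552.96.
Reliability = 7552.96 / 8152.9 = 0.926.

0.926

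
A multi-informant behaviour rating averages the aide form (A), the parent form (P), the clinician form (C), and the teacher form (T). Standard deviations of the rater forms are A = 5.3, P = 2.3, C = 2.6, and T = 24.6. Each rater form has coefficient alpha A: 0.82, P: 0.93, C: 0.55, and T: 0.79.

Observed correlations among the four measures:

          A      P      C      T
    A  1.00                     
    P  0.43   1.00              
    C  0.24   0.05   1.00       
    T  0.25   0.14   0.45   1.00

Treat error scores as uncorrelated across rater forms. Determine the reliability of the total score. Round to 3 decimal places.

Var(A+P+C+T) = 5.3² + 2.3² + 2.6² + 24.6² + 2·[5.3·2.3·0.43 + 5.3·2.6·0.24 + 5.3·24.6·0.25 + 2.3·2.6·0.05 + 2.3·24.6·0.14 + 2.6·24.6·0.45] = 645.3 + 156.292 = 801.592.
With uncorrelated errors the cross-covariances are all true-score covariance, so they carry over unchanged; only the diagonal terms shrink to ρᵢσᵢ².
True-score variance = [5.3²·0.82 + 2.3²·0.93 + 2.6²·0.55 + 24.6²·0.79] + 156.292 = 509.748 + 156.292 = 666.04.
Reliability = 666.04 / 801.592 = 0.831.

0.831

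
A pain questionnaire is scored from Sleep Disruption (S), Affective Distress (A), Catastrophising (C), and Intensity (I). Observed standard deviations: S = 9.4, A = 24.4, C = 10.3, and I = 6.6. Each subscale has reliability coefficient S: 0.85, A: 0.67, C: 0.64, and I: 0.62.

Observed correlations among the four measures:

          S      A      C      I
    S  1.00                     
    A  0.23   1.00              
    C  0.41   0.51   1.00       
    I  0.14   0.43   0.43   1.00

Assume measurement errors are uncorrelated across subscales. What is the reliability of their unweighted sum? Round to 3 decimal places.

0.822

Var(S+A+C+I) = 9.4² + 24.4² + 10.3² + 6.6² + 2·[9.4·24.4·0.23 + 9.4·10.3·0.41 + 9.4·6.6·0.14 + 24.4·10.3·0.51 + 24.4·6.6·0.43 + 10.3·6.6·0.43] = 833.37 + 655.573 = 1488.94.
Under uncorrelated errors the observed covariances equal the true-score covariances, so only the own-variance terms attenuate.
True-score variance = [9.4²·0.85 + 24.4²·0.67 + 10.3²·0.64 + 6.6²·0.62] + 655.573 = 568.902 + 655.573 = 1224.47.
Reliability = 1224.47 / 1488.94 = 0.822.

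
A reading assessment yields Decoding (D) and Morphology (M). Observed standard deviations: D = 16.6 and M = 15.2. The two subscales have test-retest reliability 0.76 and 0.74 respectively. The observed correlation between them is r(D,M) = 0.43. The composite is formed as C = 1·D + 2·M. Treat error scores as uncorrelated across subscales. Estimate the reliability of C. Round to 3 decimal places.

Var(C) = 16.6² + 2²·15.2² + 2·[2·16.6·15.2·0.43] = 1199.72 + 433.99 = 1633.71.
Under uncorrelated errors the observed covariances equal the true-score covariances, so only the own-variance terms attenuate.
True-score variance = [16.6²·0.76 + 2²·15.2²·0.74] + 433.99 = 893.304 + 433.99 = 1327.29.
Reliability = 1327.29 / 1633.71 = 0.812.

0.812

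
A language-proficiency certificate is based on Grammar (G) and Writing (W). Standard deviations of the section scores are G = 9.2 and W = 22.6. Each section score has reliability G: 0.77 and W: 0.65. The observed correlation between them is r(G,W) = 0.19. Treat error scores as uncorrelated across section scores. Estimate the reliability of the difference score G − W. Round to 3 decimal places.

Var(G−W) = 9.2² + 22.6² − 2·9.2·22.6·0.19 = 595.4 − 79.0096 = 516.39.
Under uncorrelated errors the observed covariances equal the true-score covariances, so only the own-variance terms attenuate.
True-score variance = [9.2²·0.77 + 22.6²·0.65] − 79.0096 = 397.167 − 79.0096 = 318.157.
Reliability = 318.157 / 516.39 = 0.616.

0.616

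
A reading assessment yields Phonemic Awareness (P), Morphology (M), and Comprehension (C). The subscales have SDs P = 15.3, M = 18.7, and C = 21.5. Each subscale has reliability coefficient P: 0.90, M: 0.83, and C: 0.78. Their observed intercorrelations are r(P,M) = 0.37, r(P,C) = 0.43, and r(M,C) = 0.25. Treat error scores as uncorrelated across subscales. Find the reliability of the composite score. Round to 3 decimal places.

Var(P+M+C) = 15.3² + 18.7² + 21.5² + 2·[15.3·18.7·0.37 + 15.3·21.5·0.43 + 18.7·21.5·0.25] = 1046.03 + 695.643 = 1741.67.
Under uncorrelated errors the observed covariances equal the true-score covariances, so only the own-variance terms attenuate.
True-score variance = [15.3²·0.90 + 18.7²·0.83 + 21.5²·0.78] + 695.643 = 861.479 + 695.643 = 1557.12.
Reliability = 1557.12 / 1741.67 = 0.894.

0.894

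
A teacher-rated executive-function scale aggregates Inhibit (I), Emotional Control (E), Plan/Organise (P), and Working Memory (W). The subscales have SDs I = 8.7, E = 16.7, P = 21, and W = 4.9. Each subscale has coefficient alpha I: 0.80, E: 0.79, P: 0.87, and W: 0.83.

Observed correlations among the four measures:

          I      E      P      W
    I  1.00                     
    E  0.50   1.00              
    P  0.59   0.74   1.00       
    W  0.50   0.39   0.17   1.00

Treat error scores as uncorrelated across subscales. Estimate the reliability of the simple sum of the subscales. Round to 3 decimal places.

0.927

Var(I+E+P+W) = 8.7² + 16.7² + 21² + 4.9² + 2·[8.7·16.7·0.50 + 8.7·21·0.59 + 8.7·4.9·0.50 + 16.7·21·0.74 + 16.7·4.9·0.39 + 21·4.9·0.17] = 819.59 + 1021.36 = 1840.95.
Because errors are independent across components, Cov(Tᵢ,Tⱼ) = Cov(Xᵢ,Xⱼ); the off-diagonal part of the true-score variance is the same as above.
True-score variance = [8.7²·0.80 + 16.7²·0.79 + 21²·0.87 + 4.9²·0.83] + 1021.36 = 684.473 + 1021.36 = 1705.83.
Reliability = 1705.83 / 1840.95 = 0.927.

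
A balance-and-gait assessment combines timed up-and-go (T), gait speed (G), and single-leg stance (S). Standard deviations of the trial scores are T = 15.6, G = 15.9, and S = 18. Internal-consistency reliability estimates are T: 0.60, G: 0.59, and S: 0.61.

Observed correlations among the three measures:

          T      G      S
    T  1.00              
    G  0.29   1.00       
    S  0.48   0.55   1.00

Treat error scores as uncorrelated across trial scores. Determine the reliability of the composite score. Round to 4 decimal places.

Var(T+G+S) = 15.6² + 15.9² + 18² + 2·[15.6·15.9·0.29 + 15.6·18·0.48 + 15.9·18·0.55] = 820.17 + 728.251 = 1548.42.
With uncorrelated errors the cross-covariances are all true-score covariance, so they carry over unchanged; only the diagonal terms shrink to ρᵢσᵢ².
True-score variance = [15.6²·0.60 + 15.9²·0.59 + 18²·0.61] + 728.251 = 492.814 + 728.251 = 1221.07.
Reliability = 1221.07 / 1548.42 = 0.7886.

0.7886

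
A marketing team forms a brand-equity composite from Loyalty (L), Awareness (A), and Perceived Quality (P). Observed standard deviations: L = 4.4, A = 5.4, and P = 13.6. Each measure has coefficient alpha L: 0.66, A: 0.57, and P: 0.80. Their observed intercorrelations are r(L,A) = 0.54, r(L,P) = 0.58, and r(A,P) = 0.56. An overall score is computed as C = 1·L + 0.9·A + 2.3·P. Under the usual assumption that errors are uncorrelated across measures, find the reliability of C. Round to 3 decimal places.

0.845

Var(C) = 4.4² + 0.9²·5.4² + 2.3²·13.6² + 2·[0.9·4.4·5.4·0.54 + 2.3·4.4·13.6·0.58 + 2.07·5.4·13.6·0.56] = 1021.42 + 353.011 = 1374.43.
Because errors are independent across components, Cov(Tᵢ,Tⱼ) = Cov(Xᵢ,Xⱼ); the off-diagonal part of the true-score variance is the same as above.
True-score variance = [4.4²·0.66 + 0.9²·5.4²·0.57 + 2.3²·13.6²·0.80] + 353.011 = 808.991 + 353.011 = 1162.
Reliability = 1162 / 1374.43 = 0.845.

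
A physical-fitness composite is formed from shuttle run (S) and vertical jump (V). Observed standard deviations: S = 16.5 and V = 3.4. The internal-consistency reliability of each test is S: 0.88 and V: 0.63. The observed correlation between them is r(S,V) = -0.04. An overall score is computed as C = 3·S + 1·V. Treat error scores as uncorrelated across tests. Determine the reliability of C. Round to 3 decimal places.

0.878

Var(C) = 3²·16.5² + 3.4² + 2·[3·16.5·3.4·(-0.04)] = 2461.81 − 13.464 = 2448.35.
Under uncorrelated errors the observed covariances equal the true-score covariances, so only the own-variance terms attenuate.
True-score variance = [3²·16.5²·0.88 + 3.4²·0.63] − 13.464 = 2163.5 − 13.464 = 2150.04.
Reliability = 2150.04 / 2448.35 = 0.878.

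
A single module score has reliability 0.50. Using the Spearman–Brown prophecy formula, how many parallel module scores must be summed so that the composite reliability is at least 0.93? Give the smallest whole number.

k ≥ ρ*(1−ρ₁)/(ρ₁(1−ρ*)) = 0.93·0.50 / (0.50·0.07) = 13.286.
Smallest integer k = 14.

14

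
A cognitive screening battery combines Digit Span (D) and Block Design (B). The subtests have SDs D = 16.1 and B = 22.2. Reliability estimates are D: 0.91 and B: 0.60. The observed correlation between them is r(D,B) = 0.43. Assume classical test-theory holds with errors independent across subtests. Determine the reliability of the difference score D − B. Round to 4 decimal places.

Var(D−B) = 16.1² + 22.2² − 2·16.1·22.2·0.43 = 752.05 − 307.381 = 444.669.
Under uncorrelated errors the observed covariances equal the true-score covariances, so only the own-variance terms attenuate.
True-score variance = [16.1²·0.91 + 22.2²·0.60] − 307.381 = 531.585 − 307.381 = 224.204.
Reliability = 224.204 / 444.669 = 0.5042.

0.5042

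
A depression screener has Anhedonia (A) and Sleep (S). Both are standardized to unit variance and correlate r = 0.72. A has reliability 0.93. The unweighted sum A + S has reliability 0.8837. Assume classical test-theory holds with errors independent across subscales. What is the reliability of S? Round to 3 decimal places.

0.670

Var(A+S) = 2 + 2·0.72 = 3.440.
True-score variance = ρ_A + ρ_S + 2·0.72, so 0.8837 = (0.93 + ρ_S + 1.44) / 3.440.
ρ_S = 0.8837·3.440 − 0.93 − 1.44 = 0.670.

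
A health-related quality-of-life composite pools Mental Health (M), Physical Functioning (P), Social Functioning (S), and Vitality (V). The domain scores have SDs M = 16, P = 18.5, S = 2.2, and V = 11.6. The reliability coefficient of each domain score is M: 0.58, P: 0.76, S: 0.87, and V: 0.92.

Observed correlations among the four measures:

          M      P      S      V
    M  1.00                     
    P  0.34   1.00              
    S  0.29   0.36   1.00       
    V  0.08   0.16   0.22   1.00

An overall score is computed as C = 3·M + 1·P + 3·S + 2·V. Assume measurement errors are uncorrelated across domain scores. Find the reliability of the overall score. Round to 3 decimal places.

Var(C) = 3²·16² + 18.5² + 3²·2.2² + 2²·11.6² + 2·[3·16·18.5·0.34 + 9·16·2.2·0.29 + 6·16·11.6·0.08 + 3·18.5·2.2·0.36 + 2·18.5·11.6·0.16 + 6·2.2·11.6·0.22] = 3228.05 + 1258.39 = 4486.44.
Under uncorrelated errors the observed covariances equal the true-score covariances, so only the own-variance terms attenuate.
True-score variance = [3²·16²·0.58 + 18.5²·0.76 + 3²·2.2²·0.87 + 2²·11.6²·0.92] + 1258.39 = 2129.51 + 1258.39 = 3387.9.
Reliability = 3387.9 / 4486.44 = 0.755.

0.755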